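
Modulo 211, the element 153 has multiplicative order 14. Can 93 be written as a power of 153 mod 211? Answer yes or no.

no

93 ∈ ⟨153⟩ iff 93^14 ≡ 1 (mod 211), since |⟨153⟩| = 14.
93^14 mod 211 = 83.
Since 83 ≠ 1, 93 does not lie in the subgroup.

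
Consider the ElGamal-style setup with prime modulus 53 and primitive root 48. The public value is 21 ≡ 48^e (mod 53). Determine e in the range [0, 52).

51

Baby-step giant-step with m = ceil(sqrt(52)) = 8.
Baby table (48^j mod 53 for j=0..7):
  0:1  1:48  2:25  3:34  4:42  5:2  6:43  7:50
Giant step factor: 48^(-8) ≡ 46 (mod 53).
Scan 21·46^i mod 53 for i = 0, 1, …:
  i=0: 21   i=1: 12   i=2: 22   i=3: 5
  i=4: 18   i=5: 33   i=6: 34
Match at i=6, j=3: e = 6·8 + 3 = 51.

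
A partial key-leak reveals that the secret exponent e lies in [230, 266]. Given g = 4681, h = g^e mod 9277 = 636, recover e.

Compute 4681^230 mod 9277 = 7211, then multiply by 4681 repeatedly:
  4681^230=7211  4681^231=4965  4681^232=2280  4681^233=4130  4681^234=8539
  4681^235=5743  4681^236=7514  4681^237=3927  4681^238=4550  4681^239=7835
  4681^240=3654  4681^241=6863  4681^242=8729  4681^243=4541  4681^244=2814
  4681^245=8271  4681^246=3630  4681^247=5843  4681^248=2487  4681^249=8289
  4681^250=4395  4681^251=5886  4681^252=8953  4681^253=4784  4681^254=8503
  4681^255=4213  4681^256=7428  4681^257=272  4681^258=2283  4681^259=8896
  4681^260=7000  4681^261=636
Found 636 at exponent 261.

261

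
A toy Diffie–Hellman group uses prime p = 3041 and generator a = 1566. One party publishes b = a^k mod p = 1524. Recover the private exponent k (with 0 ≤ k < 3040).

743

Baby-step giant-step with m = ceil(sqrt(3040)) = 56.
Baby table (1566^j mod 3041 for j=0..55):
  0:1  1:1566  2:1310  3:1826  4:976  5:1834  6:1340  7:150
  8:743  9:1876  10:210  11:432  12:1410  13:294  14:1213  15:1974
  16:1628  17:1090  18:939  19:1671  20:1526  21:2531  22:1123  23:920
  24:2327  25:964  26:1288  27:825  28:2566  29:1195  30:1155  31:2376
  32:1673  33:1617  34:2110  35:1734  36:2872  37:2954  38:603  39:1588
  40:2311  41:236  42:1615  43:2019  44:2155  45:2261  46:1002  47:3017
  48:1949  49:2011  50:1791  51:904  52:1599  53:1291  54:2482  55:414
Giant step factor: 1566^(-56) ≡ 1379 (mod 3041).
Scan 1524·1379^i mod 3041 for i = 0, 1, …:
  i=0: 1524   i=1: 265   i=2: 515   i=3: 1632
  i=4: 188   i=5: 767   i=6: 2466   i=7: 776
  i=8: 2713   i=9: 797   i=10: 1262   i=11: 846
  i=12: 1931   i=13: 1974
Match at i=13, j=15: k = 13·56 + 15 = 743.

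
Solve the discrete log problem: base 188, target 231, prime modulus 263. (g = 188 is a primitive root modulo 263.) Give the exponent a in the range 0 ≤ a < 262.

245

Baby-step giant-step with m = ceil(sqrt(262)) = 17.
Baby table (188^j mod 263 for j=0..16):
  0:1  1:188  2:102  3:240  4:147  5:21  6:3  7:38
  8:43  9:194  10:178  11:63  12:9  13:114  14:129  15:56
  16:8
Giant step factor: 188^(-17) ≡ 231 (mod 263).
Scan 231·231^i mod 263 for i = 0, 1, …:
  i=0: 231   i=1: 235   i=2: 107   i=3: 258
  i=4: 160   i=5: 140   i=6: 254   i=7: 25
  i=8: 252   i=9: 89     …   i=13: 81
  i=14: 38
Match at i=14, j=7: a = 14·17 + 7 = 245.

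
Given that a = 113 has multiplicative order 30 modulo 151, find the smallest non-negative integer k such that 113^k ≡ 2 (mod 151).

22

Successive powers of 113 modulo 151:
  113^0=1  113^1=113  113^2=85  113^3=92  113^4=128  113^5=119
  113^6=8  113^7=149  113^8=76  113^9=132  113^10=118  113^11=46
  113^12=64  113^13=135  113^14=4  113^15=150  113^16=38  113^17=66
  113^18=59  113^19=23  113^20=32  113^21=143  113^22=2
So 113^22 ≡ 2 (mod 151), giving k = 22.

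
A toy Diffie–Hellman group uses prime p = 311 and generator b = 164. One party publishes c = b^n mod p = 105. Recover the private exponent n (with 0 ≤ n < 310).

50

Baby-step giant-step with m = ceil(sqrt(310)) = 18.
Baby table (164^j mod 311 for j=0..17):
  0:1  1:164  2:150  3:31  4:108  5:296  6:28  7:238
  8:157  9:246  10:225  11:202  12:162  13:133  14:42  15:46
  16:80  17:58
Giant step factor: 164^(-18) ≡ 135 (mod 311).
Scan 105·135^i mod 311 for i = 0, 1, …:
  i=0: 105   i=1: 180   i=2: 42
Match at i=2, j=14: n = 2·18 + 14 = 50.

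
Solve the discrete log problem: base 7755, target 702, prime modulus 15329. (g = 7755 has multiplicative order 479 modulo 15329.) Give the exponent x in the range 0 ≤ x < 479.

Baby-step giant-step with m = ceil(sqrt(479)) = 22.
Baby table (7755^j mod 15329 for j=0..21):
  0:1  1:7755  2:4358  3:11174  4:14862  5:11388  6:3571  7:8931
  8:3483  9:967  10:3204  11:14040  12:13642  13:8281  14:5974  15:4132
  16:6050  17:11010  18:20  19:1810  20:10515  21:8874
Giant step factor: 7755^(-22) ≡ 15114 (mod 15329).
Scan 702·15114^i mod 15329 for i = 0, 1, …:
  i=0: 702   i=1: 2360   i=2: 13786   i=3: 9836
  i=4: 662   i=5: 10960   i=6: 4266   i=7: 2550
  i=8: 3594   i=9: 9069     …   i=20: 12177
  i=21: 3204
Match at i=21, j=10: x = 21·22 + 10 = 472.

472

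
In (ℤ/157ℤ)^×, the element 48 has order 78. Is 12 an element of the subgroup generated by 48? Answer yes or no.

yes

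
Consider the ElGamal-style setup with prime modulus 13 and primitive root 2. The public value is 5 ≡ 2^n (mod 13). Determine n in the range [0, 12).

9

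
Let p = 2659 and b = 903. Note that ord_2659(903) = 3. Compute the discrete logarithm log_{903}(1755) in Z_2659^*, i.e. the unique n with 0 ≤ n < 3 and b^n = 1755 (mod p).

2

Successive powers of 903 modulo 2659:
  903^0=1  903^1=903  903^2=1755
So 903^2 ≡ 1755 (mod 2659), giving n = 2.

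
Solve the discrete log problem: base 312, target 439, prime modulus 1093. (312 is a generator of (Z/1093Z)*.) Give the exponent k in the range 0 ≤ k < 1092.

695

Baby-step giant-step with m = ceil(sqrt(1092)) = 34.
Baby table (312^j mod 1093 for j=0..33):
  0:1  1:312  2:67  3:137  4:117  5:435  6:188  7:727
  8:573  9:617  10:136  11:898  12:368  13:51  14:610  15:138
  16:429  17:502  18:325  19:844  20:1008  21:805  22:863  23:378
  24:985  25:187  26:415  27:506  28:480  29:19  30:463  31:180
  32:417  33:37
Giant step factor: 312^(-34) ≡ 251 (mod 1093).
Scan 439·251^i mod 1093 for i = 0, 1, …:
  i=0: 439   i=1: 889   i=2: 167   i=3: 383
  i=4: 1042   i=5: 315   i=6: 369   i=7: 807
  i=8: 352   i=9: 912     …   i=19: 571
  i=20: 138
Match at i=20, j=15: k = 20·34 + 15 = 695.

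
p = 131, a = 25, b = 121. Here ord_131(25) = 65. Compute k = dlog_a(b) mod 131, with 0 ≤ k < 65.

Baby-step giant-step with m = ceil(sqrt(65)) = 9.
Baby table (25^j mod 131 for j=0..8):
  0:1  1:25  2:101  3:36  4:114  5:99  6:117  7:43
  8:27
Giant step factor: 25^(-9) ≡ 59 (mod 131).
Scan 121·59^i mod 131 for i = 0, 1, …:
  i=0: 121   i=1: 65   i=2: 36
Match at i=2, j=3: k = 2·9 + 3 = 21.

21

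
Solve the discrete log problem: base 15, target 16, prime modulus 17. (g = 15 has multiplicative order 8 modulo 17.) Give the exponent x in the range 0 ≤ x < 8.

4

Successive powers of 15 modulo 17:
  15^0=1  15^1=15  15^2=4  15^3=9  15^4=16
So 15^4 ≡ 16 (mod 17), giving x = 4.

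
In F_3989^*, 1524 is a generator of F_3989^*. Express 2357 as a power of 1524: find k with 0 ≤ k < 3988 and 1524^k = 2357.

Baby-step giant-step with m = ceil(sqrt(3988)) = 64.
Baby table (1524^j mod 3989 for j=0..63):
  0:1  1:1524  2:978  3:2575  4:3113  5:1291  6:907  7:2074
  8:1488  9:1960  10:3268  11:2160  12:915  13:2299  14:1334  15:2615
  16:249  17:521  18:193  19:2935  20:1271  21:2339  22:2459  23:1845
  24:3524  25:1382  26:3965  27:3314  28:462  29:2024  30:1079  31:928
  32:2166  33:2081  34:189  35:828  36:1348  37:17  38:1974  39:670
  40:3885  41:1064  42:2002  43:3452  44:3346  45:1362  46:1408  47:3699
  48:819  49:3588  50:3182  51:2733  52:576  53:244  54:879  55:3281
  56:2027  57:1662  58:3862  59:1913  60:3442  61:73  62:3549  63:3581
Giant step factor: 1524^(-64) ≡ 3462 (mod 3989).
Scan 2357·3462^i mod 3989 for i = 0, 1, …:
  i=0: 2357   i=1: 2429   i=2: 386   i=3: 17
Match at i=3, j=37: k = 3·64 + 37 = 229.

229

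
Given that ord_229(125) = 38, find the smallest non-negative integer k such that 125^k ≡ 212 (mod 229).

Successive powers of 125 modulo 229:
  125^0=1  125^1=125  125^2=53  125^3=213  125^4=61  125^5=68
  125^6=27  125^7=169  125^8=57  125^9=26  125^10=44  125^11=4
  125^12=42  125^13=212
So 125^13 ≡ 212 (mod 229), giving k = 13.

13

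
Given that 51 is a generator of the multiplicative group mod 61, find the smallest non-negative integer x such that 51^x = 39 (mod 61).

Successive powers of 51 modulo 61:
  51^0=1  51^1=51  51^2=39
So 51^2 ≡ 39 (mod 61), giving x = 2.

2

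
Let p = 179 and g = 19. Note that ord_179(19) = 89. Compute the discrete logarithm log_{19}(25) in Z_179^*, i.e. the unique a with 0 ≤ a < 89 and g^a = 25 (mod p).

15

Baby-step giant-step with m = ceil(sqrt(89)) = 10.
Baby table (19^j mod 179 for j=0..9):
  0:1  1:19  2:3  3:57  4:9  5:171  6:27  7:155
  8:81  9:107
Giant step factor: 19^(-10) ≡ 14 (mod 179).
Scan 25·14^i mod 179 for i = 0, 1, …:
  i=0: 25   i=1: 171
Match at i=1, j=5: a = 1·10 + 5 = 15.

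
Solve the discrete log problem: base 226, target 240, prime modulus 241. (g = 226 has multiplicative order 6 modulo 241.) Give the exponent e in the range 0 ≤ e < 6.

Successive powers of 226 modulo 241:
  226^0=1  226^1=226  226^2=225  226^3=240
So 226^3 ≡ 240 (mod 241), giving e = 3.

3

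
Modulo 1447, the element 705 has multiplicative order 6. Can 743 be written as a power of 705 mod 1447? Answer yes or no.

⟨705⟩ has order 6; its elements mod 1447 are {1, 704, 705, 742, 743, 1446}.
743 is in this set.

yes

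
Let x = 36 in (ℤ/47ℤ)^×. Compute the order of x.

The order of 36 must divide p − 1 = 46 = 2 · 23.
Divisors: 1, 2, 23, 46.
Check each in increasing order: 36^1 ≡ 36;  36^2 ≡ 27;  36^23 ≡ 1.
Smallest exponent giving 1 is 23.

23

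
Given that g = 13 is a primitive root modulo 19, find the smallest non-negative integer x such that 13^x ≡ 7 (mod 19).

12

Successive powers of 13 modulo 19:
  13^0=1  13^1=13  13^2=17  13^3=12  13^4=4  13^5=14
  13^6=11  13^7=10  13^8=16  13^9=18  13^10=6  13^11=2
  13^12=7
So 13^12 ≡ 7 (mod 19), giving x = 12.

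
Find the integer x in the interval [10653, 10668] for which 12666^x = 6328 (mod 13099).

Compute 12666^10653 mod 13099 = 4969, then multiply by 12666 repeatedly:
  12666^10653=4969  12666^10654=9758  12666^10655=5763  12666^10656=6530  12666^10657=1894
  12666^10658=5135  12666^10659=3375  12666^10660=5713  12666^10661=1982  12666^10662=6328
Found 6328 at exponent 10662.

10662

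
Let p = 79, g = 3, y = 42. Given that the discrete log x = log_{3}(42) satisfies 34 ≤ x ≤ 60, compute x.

58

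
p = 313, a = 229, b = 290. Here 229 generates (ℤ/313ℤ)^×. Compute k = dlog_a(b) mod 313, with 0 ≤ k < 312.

285

Baby-step giant-step with m = ceil(sqrt(312)) = 18.
Baby table (229^j mod 313 for j=0..17):
  0:1  1:229  2:170  3:118  4:104  5:28  6:152  7:65
  8:174  9:95  10:158  11:187  12:255  13:177  14:156  15:42
  16:228  17:254
Giant step factor: 229^(-18) ≡ 6 (mod 313).
Scan 290·6^i mod 313 for i = 0, 1, …:
  i=0: 290   i=1: 175   i=2: 111   i=3: 40
  i=4: 240   i=5: 188   i=6: 189   i=7: 195
  i=8: 231   i=9: 134     …   i=14: 7
  i=15: 42
Match at i=15, j=15: k = 15·18 + 15 = 285.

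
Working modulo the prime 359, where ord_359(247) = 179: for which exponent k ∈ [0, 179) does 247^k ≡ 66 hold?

46

Baby-step giant-step with m = ceil(sqrt(179)) = 14.
Baby table (247^j mod 359 for j=0..13):
  0:1  1:247  2:338  3:198  4:82  5:150  6:73  7:81
  8:262  9:94  10:242  11:180  12:303  13:169
Giant step factor: 247^(-14) ≡ 330 (mod 359).
Scan 66·330^i mod 359 for i = 0, 1, …:
  i=0: 66   i=1: 240   i=2: 220   i=3: 82
Match at i=3, j=4: k = 3·14 + 4 = 46.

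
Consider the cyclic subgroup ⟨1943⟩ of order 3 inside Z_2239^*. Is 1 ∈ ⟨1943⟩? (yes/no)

yes

⟨1943⟩ has order 3; its elements mod 2239 are {1, 295, 1943}.
1 is in this set.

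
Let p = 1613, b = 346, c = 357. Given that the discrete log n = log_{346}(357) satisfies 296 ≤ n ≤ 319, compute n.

Compute 346^296 mod 1613 = 1573, then multiply by 346 repeatedly:
  346^296=1573  346^297=677  346^298=357
Found 357 at exponent 298.

298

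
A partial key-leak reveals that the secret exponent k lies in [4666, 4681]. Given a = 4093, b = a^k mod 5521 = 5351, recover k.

Compute 4093^4666 mod 5521 = 5351, then multiply by 4093 repeatedly:
  4093^4666=5351
Found 5351 at exponent 4666.

4666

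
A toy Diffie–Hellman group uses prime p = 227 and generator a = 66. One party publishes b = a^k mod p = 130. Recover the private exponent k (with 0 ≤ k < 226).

7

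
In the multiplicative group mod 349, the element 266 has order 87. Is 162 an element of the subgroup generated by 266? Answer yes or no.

no

162 ∈ ⟨266⟩ iff 162^87 ≡ 1 (mod 349), since |⟨266⟩| = 87.
162^87 mod 349 = 213.
Since 213 ≠ 1, 162 does not lie in the subgroup.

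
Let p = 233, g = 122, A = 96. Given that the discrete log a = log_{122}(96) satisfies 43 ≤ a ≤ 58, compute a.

53

Compute 122^43 mod 233 = 198, then multiply by 122 repeatedly:
  122^43=198  122^44=157  122^45=48  122^46=31  122^47=54
  122^48=64  122^49=119  122^50=72  122^51=163  122^52=81
  122^53=96
Found 96 at exponent 53.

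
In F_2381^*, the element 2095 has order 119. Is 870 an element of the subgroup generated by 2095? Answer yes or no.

no

870 ∈ ⟨2095⟩ iff 870^119 ≡ 1 (mod 2381), since |⟨2095⟩| = 119.
870^119 mod 2381 = 165.
Since 165 ≠ 1, 870 does not lie in the subgroup.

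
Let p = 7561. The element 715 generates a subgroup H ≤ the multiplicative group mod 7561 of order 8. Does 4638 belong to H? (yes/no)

yes

⟨715⟩ has order 8; its elements mod 7561 are {1, 715, 2923, 3109, 4452, 4638, 6846, 7560}.
4638 is in this set.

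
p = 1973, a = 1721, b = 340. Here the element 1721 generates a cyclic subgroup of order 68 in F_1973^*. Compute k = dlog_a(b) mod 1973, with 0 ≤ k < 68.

Baby-step giant-step with m = ceil(sqrt(68)) = 9.
Baby table (1721^j mod 1973 for j=0..8):
  0:1  1:1721  2:368  3:1968  4:1260  5:133  6:25  7:1592
  8:1308
Giant step factor: 1721^(-9) ≡ 584 (mod 1973).
Scan 340·584^i mod 1973 for i = 0, 1, …:
  i=0: 340   i=1: 1260
Match at i=1, j=4: k = 1·9 + 4 = 13.

13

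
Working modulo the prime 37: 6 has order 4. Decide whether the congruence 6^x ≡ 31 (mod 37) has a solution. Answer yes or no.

yes

31 ∈ ⟨6⟩ iff 31^4 ≡ 1 (mod 37), since |⟨6⟩| = 4.
31^4 mod 37 = 1.
Since 1 = 1, 31 lies in the subgroup.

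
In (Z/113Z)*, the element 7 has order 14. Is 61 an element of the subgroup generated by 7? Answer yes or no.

⟨7⟩ has order 14; its elements mod 113 are {1, 4, 7, 16, 28, 30, 49, 64, 83, 85, 97, 106, 109, 112}.
61 is not in this set.

no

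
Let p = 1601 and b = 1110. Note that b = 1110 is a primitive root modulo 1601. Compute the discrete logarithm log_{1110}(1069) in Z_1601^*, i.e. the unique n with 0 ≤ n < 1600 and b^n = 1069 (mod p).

Baby-step giant-step with m = ceil(sqrt(1600)) = 40.
Baby table (1110^j mod 1601 for j=0..39):
  0:1  1:1110  2:931  3:765  4:620  5:1371  6:860  7:404
  8:160  9:1490  10:67  11:724  12:1539  13:23  14:1515  15:600
  16:1585  17:1452  18:1114  19:568  20:1287  21:478  22:649  23:1541
  24:642  25:175  26:529  27:1224  28:992  29:1233  30:1376  31:6
  32:256  33:783  34:1388  35:518  36:221  37:357  38:823  39:960
Giant step factor: 1110^(-40) ≡ 863 (mod 1601).
Scan 1069·863^i mod 1601 for i = 0, 1, …:
  i=0: 1069   i=1: 371   i=2: 1574   i=3: 714
  i=4: 1398   i=5: 921   i=6: 727   i=7: 1410
  i=8: 70   i=9: 1173     …   i=18: 402
  i=19: 1110
Match at i=19, j=1: n = 19·40 + 1 = 761.

761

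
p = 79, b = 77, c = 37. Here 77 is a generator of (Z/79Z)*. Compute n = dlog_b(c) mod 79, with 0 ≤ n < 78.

Baby-step giant-step with m = ceil(sqrt(78)) = 9.
Baby table (77^j mod 79 for j=0..8):
  0:1  1:77  2:4  3:71  4:16  5:47  6:64  7:30
  8:19
Giant step factor: 77^(-9) ≡ 27 (mod 79).
Scan 37·27^i mod 79 for i = 0, 1, …:
  i=0: 37   i=1: 51   i=2: 34   i=3: 49
  i=4: 59   i=5: 13   i=6: 35   i=7: 76
  i=8: 77
Match at i=8, j=1: n = 8·9 + 1 = 73.

73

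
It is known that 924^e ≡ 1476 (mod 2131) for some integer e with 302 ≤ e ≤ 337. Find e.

Compute 924^302 mod 2131 = 1864, then multiply by 924 repeatedly:
  924^302=1864  924^303=488  924^304=1271  924^305=223  924^306=1476
Found 1476 at exponent 306.

306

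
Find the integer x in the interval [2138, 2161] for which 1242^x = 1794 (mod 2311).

Compute 1242^2138 mod 2311 = 1114, then multiply by 1242 repeatedly:
  1242^2138=1114  1242^2139=1610  1242^2140=605  1242^2141=335  1242^2142=90
  1242^2143=852  1242^2144=2057  1242^2145=1139  1242^2146=306  1242^2147=1048
  1242^2148=523  1242^2149=175  1242^2150=116  1242^2151=790  1242^2152=1316
  1242^2153=595  1242^2154=1781  1242^2155=375  1242^2156=1239  1242^2157=2023
  1242^2158=509  1242^2159=1275  1242^2160=515  1242^2161=1794
Found 1794 at exponent 2161.

2161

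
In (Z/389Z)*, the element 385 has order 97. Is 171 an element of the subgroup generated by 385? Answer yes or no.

yes

171 ∈ ⟨385⟩ iff 171^97 ≡ 1 (mod 389), since |⟨385⟩| = 97.
171^97 mod 389 = 1.
Since 1 = 1, 171 lies in the subgroup.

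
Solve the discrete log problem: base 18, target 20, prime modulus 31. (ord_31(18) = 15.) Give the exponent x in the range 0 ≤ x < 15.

13

Successive powers of 18 modulo 31:
  18^0=1  18^1=18  18^2=14  18^3=4  18^4=10  18^5=25
  18^6=16  18^7=9  18^8=7  18^9=2  18^10=5  18^11=28
  18^12=8  18^13=20
So 18^13 ≡ 20 (mod 31), giving x = 13.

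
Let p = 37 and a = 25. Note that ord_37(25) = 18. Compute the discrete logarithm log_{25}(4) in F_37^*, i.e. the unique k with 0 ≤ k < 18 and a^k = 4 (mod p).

11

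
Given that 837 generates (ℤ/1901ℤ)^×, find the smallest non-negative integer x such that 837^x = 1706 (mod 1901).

Baby-step giant-step with m = ceil(sqrt(1900)) = 44.
Baby table (837^j mod 1901 for j=0..43):
  0:1  1:837  2:1001  3:1397  4:174  5:1162  6:1183  7:1651
  8:1761  9:682  10:534  11:223  12:353  13:806  14:1668  15:782
  16:590  17:1471  18:1280  19:1097  20:6  21:1220  22:303  23:778
  24:1044  25:1269  26:1395  27:401  28:1061  29:290  30:1303  31:1338
  32:217  33:1034  34:503  35:890  36:1639  37:1222  38:76  39:879
  40:36  41:1617  42:1818  43:866
Giant step factor: 837^(-44) ≡ 654 (mod 1901).
Scan 1706·654^i mod 1901 for i = 0, 1, …:
  i=0: 1706   i=1: 1738   i=2: 1755   i=3: 1467
  i=4: 1314   i=5: 104   i=6: 1481   i=7: 965
  i=8: 1879   i=9: 820     …   i=36: 935
  i=37: 1269
Match at i=37, j=25: x = 37·44 + 25 = 1653.

1653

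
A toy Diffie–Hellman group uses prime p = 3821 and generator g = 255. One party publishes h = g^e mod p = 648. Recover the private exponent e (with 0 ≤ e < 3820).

2799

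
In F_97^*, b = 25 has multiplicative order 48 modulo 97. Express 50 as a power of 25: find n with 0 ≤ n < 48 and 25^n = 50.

Baby-step giant-step with m = ceil(sqrt(48)) = 7.
Baby table (25^j mod 97 for j=0..6):
  0:1  1:25  2:43  3:8  4:6  5:53  6:64
Giant step factor: 25^(-7) ≡ 95 (mod 97).
Scan 50·95^i mod 97 for i = 0, 1, …:
  i=0: 50   i=1: 94   i=2: 6
Match at i=2, j=4: n = 2·7 + 4 = 18.

18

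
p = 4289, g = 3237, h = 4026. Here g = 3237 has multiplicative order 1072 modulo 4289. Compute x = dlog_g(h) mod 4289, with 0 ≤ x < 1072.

Baby-step giant-step with m = ceil(sqrt(1072)) = 33.
Baby table (3237^j mod 4289 for j=0..32):
  0:1  1:3237  2:142  3:731  4:3008  5:866  6:2525  7:2880
  8:2563  9:1505  10:3670  11:3549  12:2171  13:2145  14:3763  15:71
  16:2510  17:1504  18:433  19:3407  20:1440  21:3426  22:2897  23:1835
  24:3919  25:3230  26:3217  27:4026  28:2180  29:1255  30:752  31:2361
  32:3848
Giant step factor: 3237^(-33) ≡ 3044 (mod 4289).
Scan 4026·3044^i mod 4289 for i = 0, 1, …:
  i=0: 4026
Match at i=0, j=27: x = 0·33 + 27 = 27.

27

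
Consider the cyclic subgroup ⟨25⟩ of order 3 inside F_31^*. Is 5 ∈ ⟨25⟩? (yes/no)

yes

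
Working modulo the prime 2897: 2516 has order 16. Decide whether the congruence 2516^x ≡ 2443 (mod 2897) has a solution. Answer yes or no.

2443 ∈ ⟨2516⟩ iff 2443^16 ≡ 1 (mod 2897), since |⟨2516⟩| = 16.
2443^16 mod 2897 = 891.
Since 891 ≠ 1, 2443 does not lie in the subgroup.

no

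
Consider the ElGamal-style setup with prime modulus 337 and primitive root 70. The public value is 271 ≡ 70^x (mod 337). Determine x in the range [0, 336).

3

Successive powers of 70 modulo 337:
  70^0=1  70^1=70  70^2=182  70^3=271
So 70^3 ≡ 271 (mod 337), giving x = 3.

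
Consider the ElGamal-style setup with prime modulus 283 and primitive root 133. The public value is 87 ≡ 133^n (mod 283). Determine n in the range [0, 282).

Successive powers of 133 modulo 283:
  133^0=1  133^1=133  133^2=143  133^3=58  133^4=73  133^5=87
So 133^5 ≡ 87 (mod 283), giving n = 5.

5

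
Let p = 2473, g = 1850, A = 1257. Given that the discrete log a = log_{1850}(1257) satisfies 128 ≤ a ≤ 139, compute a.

Compute 1850^128 mod 2473 = 256, then multiply by 1850 repeatedly:
  1850^128=256  1850^129=1257
Found 1257 at exponent 129.

129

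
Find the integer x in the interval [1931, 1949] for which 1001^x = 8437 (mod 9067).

Compute 1001^1931 mod 9067 = 2684, then multiply by 1001 repeatedly:
  1001^1931=2684  1001^1932=2852  1001^1933=7814  1001^1934=6060  1001^1935=237
  1001^1936=1495  1001^1937=440  1001^1938=5224  1001^1939=6632  1001^1940=1588
  1001^1941=2863  1001^1942=691  1001^1943=2599  1001^1944=8437
Found 8437 at exponent 1944.

1944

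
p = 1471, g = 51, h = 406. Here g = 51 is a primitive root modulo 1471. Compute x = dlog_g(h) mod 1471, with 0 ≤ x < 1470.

360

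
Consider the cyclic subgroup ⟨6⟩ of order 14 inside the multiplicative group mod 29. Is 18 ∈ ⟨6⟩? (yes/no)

18 ∈ ⟨6⟩ iff 18^14 ≡ 1 (mod 29), since |⟨6⟩| = 14.
18^14 mod 29 = 28.
Since 28 ≠ 1, 18 does not lie in the subgroup.

no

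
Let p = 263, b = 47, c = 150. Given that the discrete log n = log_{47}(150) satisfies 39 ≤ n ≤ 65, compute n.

40

Compute 47^39 mod 263 = 255, then multiply by 47 repeatedly:
  47^39=255  47^40=150
Found 150 at exponent 40.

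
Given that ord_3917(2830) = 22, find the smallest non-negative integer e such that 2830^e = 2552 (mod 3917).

Successive powers of 2830 modulo 3917:
  2830^0=1  2830^1=2830  2830^2=2552
So 2830^2 ≡ 2552 (mod 3917), giving e = 2.

2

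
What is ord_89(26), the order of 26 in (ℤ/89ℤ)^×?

The order of 26 must divide p − 1 = 88 = 2^3 · 11.
Divisors: 1, 2, 4, 8, 11, 22, 44, 88.
Check each in increasing order: 26^1 ≡ 26;  26^2 ≡ 53;  26^4 ≡ 50;  26^8 ≡ 8;  26^11 ≡ 77;  26^22 ≡ 55;  26^44 ≡ 88;  26^88 ≡ 1.
Smallest exponent giving 1 is 88.

88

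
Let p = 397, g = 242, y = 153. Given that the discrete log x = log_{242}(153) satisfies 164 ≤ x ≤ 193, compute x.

Compute 242^164 mod 397 = 293, then multiply by 242 repeatedly:
  242^164=293  242^165=240  242^166=118  242^167=369  242^168=370
  242^169=215  242^170=23  242^171=8  242^172=348  242^173=52
  242^174=277  242^175=338  242^176=14  242^177=212  242^178=91
  242^179=187  242^180=393  242^181=223  242^182=371  242^183=60
  242^184=228  242^185=390  242^186=291  242^187=153
Found 153 at exponent 187.

187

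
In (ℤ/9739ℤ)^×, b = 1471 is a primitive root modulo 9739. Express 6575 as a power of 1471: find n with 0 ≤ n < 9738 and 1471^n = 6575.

239

Baby-step giant-step with m = ceil(sqrt(9738)) = 99.
Baby table (1471^j mod 9739 for j=0..98):
  0:1  1:1471  2:1783  3:3002  4:4175  5:5855  6:3429  7:8996
  8:7554  9:9474  10:9484  11:4716  12:3068  13:3871  14:6665  15:6781
  16:2115  17:4424  18:2052  19:9141  20:6591  21:5056  22:6519  23:6273
  24:4750  25:4387  26:6059  27:1604  28:2646  29:6405  30:4142  31:6007
  32:3024  33:7320  34:6125  35:1300  36:3456  37:18  38:7000  39:2877
  40:5341  41:6977  42:8000  43:3288  44:6104  45:9365  46:4969  47:5149
  48:6976  49:6529  50:1505  51:3102  52:5190  53:8853  54:1720  55:7719
  56:8714  57:1770  58:3357  59:474  60:5785  61:7588  62:1054  63:1933
  64:9394  65:8672  66:8161  67:6383  68:997  69:5737  70:5153  71:3121
  72:3922  73:3774  74:324  75:9132  76:3091  77:8487  78:8718  79:7654
  80:750  81:2743  82:3007  83:1791  84:5031  85:8700  86:654  87:7612
  88:7141  89:5769  90:3530  91:1743  92:2596  93:1028  94:2643  95:1992
  96:8532  97:6740  98:238
Giant step factor: 1471^(-99) ≡ 8103 (mod 9739).
Scan 6575·8103^i mod 9739 for i = 0, 1, …:
  i=0: 6575   i=1: 4895   i=2: 6977
Match at i=2, j=41: n = 2·99 + 41 = 239.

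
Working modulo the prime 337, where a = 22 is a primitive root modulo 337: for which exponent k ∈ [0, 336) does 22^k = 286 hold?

209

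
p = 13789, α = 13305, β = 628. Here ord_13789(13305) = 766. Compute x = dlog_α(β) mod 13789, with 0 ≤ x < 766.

174

Baby-step giant-step with m = ceil(sqrt(766)) = 28.
Baby table (13305^j mod 13789 for j=0..27):
  0:1  1:13305  2:13632  3:7043  4:10860  5:11158  6:4816  7:13186
  8:2283  9:11937  10:83  11:1195  12:758  13:5431  14:5095  15:2251
  16:13636  17:5107  18:10232  19:11752  20:6889  21:2662  22:7758  23:9525
  24:9215  25:7576  26:1090  27:10211
Giant step factor: 13305^(-28) ≡ 8458 (mod 13789).
Scan 628·8458^i mod 13789 for i = 0, 1, …:
  i=0: 628   i=1: 2859   i=2: 9305   i=3: 7867
  i=4: 7161   i=5: 6450   i=6: 4816
Match at i=6, j=6: x = 6·28 + 6 = 174.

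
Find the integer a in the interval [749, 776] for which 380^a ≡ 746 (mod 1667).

765

Compute 380^749 mod 1667 = 979, then multiply by 380 repeatedly:
  380^749=979  380^750=279  380^751=999  380^752=1211  380^753=88
  380^754=100  380^755=1326  380^756=446  380^757=1113  380^758=1189
  380^759=63  380^760=602  380^761=381  380^762=1418  380^763=399
  380^764=1590  380^765=746
Found 746 at exponent 765.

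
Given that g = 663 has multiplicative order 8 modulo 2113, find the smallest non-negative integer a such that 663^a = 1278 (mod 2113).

Successive powers of 663 modulo 2113:
  663^0=1  663^1=663  663^2=65  663^3=835  663^4=2112  663^5=1450
  663^6=2048  663^7=1278
So 663^7 ≡ 1278 (mod 2113), giving a = 7.

7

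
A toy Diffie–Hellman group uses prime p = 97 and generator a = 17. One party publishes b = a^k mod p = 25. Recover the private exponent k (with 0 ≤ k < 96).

Baby-step giant-step with m = ceil(sqrt(96)) = 10.
Baby table (17^j mod 97 for j=0..9):
  0:1  1:17  2:95  3:63  4:4  5:68  6:89  7:58
  8:16  9:78
Giant step factor: 17^(-10) ≡ 3 (mod 97).
Scan 25·3^i mod 97 for i = 0, 1, …:
  i=0: 25   i=1: 75   i=2: 31   i=3: 93
  i=4: 85   i=5: 61   i=6: 86   i=7: 64
  i=8: 95
Match at i=8, j=2: k = 8·10 + 2 = 82.

82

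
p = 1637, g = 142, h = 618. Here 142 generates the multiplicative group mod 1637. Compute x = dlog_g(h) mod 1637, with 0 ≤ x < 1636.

1110

Baby-step giant-step with m = ceil(sqrt(1636)) = 41.
Baby table (142^j mod 1637 for j=0..40):
  0:1  1:142  2:520  3:175  4:295  5:965  6:1159  7:878
  8:264  9:1474  10:1409  11:364  12:941  13:1025  14:1494  15:975
  16:942  17:1167  18:377  19:1150  20:1237  21:495  22:1536  23:391
  24:1501  25:332  26:1308  27:755  28:805  29:1357  30:1165  31:93
  32:110  33:887  34:1542  35:1243  36:1347  37:1382  38:1441  39:1634
  40:1211
Giant step factor: 142^(-41) ≡ 1063 (mod 1637).
Scan 618·1063^i mod 1637 for i = 0, 1, …:
  i=0: 618   i=1: 497   i=2: 1197   i=3: 462
  i=4: 6   i=5: 1467   i=6: 997   i=7: 672
  i=8: 604   i=9: 348     …   i=26: 379
  i=27: 175
Match at i=27, j=3: x = 27·41 + 3 = 1110.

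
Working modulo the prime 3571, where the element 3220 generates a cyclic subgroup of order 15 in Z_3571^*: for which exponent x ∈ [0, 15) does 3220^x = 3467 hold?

Successive powers of 3220 modulo 3571:
  3220^0=1  3220^1=3220  3220^2=1787  3220^3=1259  3220^4=895  3220^5=103
  3220^6=3128  3220^7=1940  3220^8=1121  3220^9=2910  3220^10=3467
So 3220^10 ≡ 3467 (mod 3571), giving x = 10.

10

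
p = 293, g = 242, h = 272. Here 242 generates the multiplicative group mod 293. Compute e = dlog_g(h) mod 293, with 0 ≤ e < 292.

116

Baby-step giant-step with m = ceil(sqrt(292)) = 18.
Baby table (242^j mod 293 for j=0..17):
  0:1  1:242  2:257  3:78  4:124  5:122  6:224  7:3
  8:140  9:185  10:234  11:79  12:73  13:86  14:9  15:127
  16:262  17:116
Giant step factor: 242^(-18) ≡ 68 (mod 293).
Scan 272·68^i mod 293 for i = 0, 1, …:
  i=0: 272   i=1: 37   i=2: 172   i=3: 269
  i=4: 126   i=5: 71   i=6: 140
Match at i=6, j=8: e = 6·18 + 8 = 116.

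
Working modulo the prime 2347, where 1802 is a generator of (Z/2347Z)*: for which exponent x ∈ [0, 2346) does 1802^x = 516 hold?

Baby-step giant-step with m = ceil(sqrt(2346)) = 49.
Baby table (1802^j mod 2347 for j=0..48):
  0:1  1:1802  2:1303  3:1006  4:928  5:1192  6:479  7:1809
  8:2182  9:739  10:929  11:647  12:1782  13:468  14:763  15:1931
  16:1408  17:109  18:1617  19:1207  20:1692  21:231  22:843  23:577
  24:33  25:791  26:753  27:340  28:113  29:1784  30:1725  31:1022
  32:1596  33:917  34:146  35:228  36:131  37:1362  38:1709  39:354
  40:1871  41:1250  42:1727  43:2279  44:1855  45:582  46:2002  47:265
  48:1089
Giant step factor: 1802^(-49) ≡ 517 (mod 2347).
Scan 516·517^i mod 2347 for i = 0, 1, …:
  i=0: 516   i=1: 1561   i=2: 2016   i=3: 204
  i=4: 2200   i=5: 1452   i=6: 1991   i=7: 1361
  i=8: 1884   i=9: 23     …   i=41: 1650
  i=42: 1089
Match at i=42, j=48: x = 42·49 + 48 = 2106.

2106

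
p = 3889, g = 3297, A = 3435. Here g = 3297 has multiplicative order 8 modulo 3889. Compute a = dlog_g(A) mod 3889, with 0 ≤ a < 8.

Successive powers of 3297 modulo 3889:
  3297^0=1  3297^1=3297  3297^2=454  3297^3=3462  3297^4=3888  3297^5=592
  3297^6=3435
So 3297^6 ≡ 3435 (mod 3889), giving a = 6.

6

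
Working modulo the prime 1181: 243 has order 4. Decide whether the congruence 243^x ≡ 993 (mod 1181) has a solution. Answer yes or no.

no

⟨243⟩ has order 4; its elements mod 1181 are {1, 243, 938, 1180}.
993 is not in this set.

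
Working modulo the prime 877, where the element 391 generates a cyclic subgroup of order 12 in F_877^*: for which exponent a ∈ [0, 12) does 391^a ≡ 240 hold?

11

Successive powers of 391 modulo 877:
  391^0=1  391^1=391  391^2=283  391^3=151  391^4=282  391^5=637
  391^6=876  391^7=486  391^8=594  391^9=726  391^10=595  391^11=240
So 391^11 ≡ 240 (mod 877), giving a = 11.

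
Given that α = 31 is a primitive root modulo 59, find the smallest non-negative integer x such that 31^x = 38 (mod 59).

Successive powers of 31 modulo 59:
  31^0=1  31^1=31  31^2=17  31^3=55  31^4=53  31^5=50
  31^6=16  31^7=24  31^8=36  31^9=54  31^10=22  31^11=33
  31^12=20  31^13=30  31^14=45  31^15=38
So 31^15 ≡ 38 (mod 59), giving x = 15.

15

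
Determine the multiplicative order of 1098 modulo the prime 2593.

2592

The order of 1098 must divide p − 1 = 2592 = 2^5 · 3^4.
Divisors: 1, 2, 3, 4, 6, 8, 9, 12, 16, 18, 24, 27, 32, 36, 48, 54, 72, 81, 96, 108, 144, 162, 216, 288, 324, 432, 648, 864, 1296, 2592.
Check each in increasing order: 1098^1 ≡ 1098;  1098^2 ≡ 2452;  1098^3 ≡ 762;  1098^4 ≡ 1730;  1098^6 ≡ 2405;  1098^8 ≡ 578;  1098^9 ≡ 1952;  1098^12 ≡ 1635;  1098^16 ≡ 2180;  1098^18 ≡ 1187;  1098^24 ≡ 2435;  1098^27 ≡ 1475;  1098^32 ≡ 2024;  1098^36 ≡ 970;  1098^48 ≡ 1627;  1098^54 ≡ 98;  1098^72 ≡ 2234;  1098^81 ≡ 1935;  1098^96 ≡ 2269;  1098^108 ≡ 1825;  1098^144 ≡ 1824;  1098^162 ≡ 2526;  1098^216 ≡ 1213;  1098^288 ≡ 157;  1098^324 ≡ 1896;  1098^432 ≡ 1138;  1098^648 ≡ 918;  1098^864 ≡ 1137;  1098^1296 ≡ 2592;  1098^2592 ≡ 1.
Smallest exponent giving 1 is 2592.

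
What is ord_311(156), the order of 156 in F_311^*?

155

The order of 156 must divide p − 1 = 310 = 2 · 5 · 31.
Divisors: 1, 2, 5, 10, 31, 62, 155, 310.
Check each in increasing order: 156^1 ≡ 156;  156^2 ≡ 78;  156^5 ≡ 243;  156^10 ≡ 270;  156^31 ≡ 216;  156^62 ≡ 6;  156^155 ≡ 1.
Smallest exponent giving 1 is 155.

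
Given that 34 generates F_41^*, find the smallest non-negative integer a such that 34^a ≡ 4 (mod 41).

28

Successive powers of 34 modulo 41:
  34^0=1  34^1=34  34^2=8  34^3=26  34^4=23  34^5=3
  34^6=20  34^7=24  34^8=37  34^9=28  34^10=9  34^11=19
  34^12=31  34^13=29  34^14=2  34^15=27  34^16=16  34^17=11
  34^18=5  34^19=6  34^20=40  34^21=7  34^22=33  34^23=15
  34^24=18  34^25=38  34^26=21  34^27=17  34^28=4
So 34^28 ≡ 4 (mod 41), giving a = 28.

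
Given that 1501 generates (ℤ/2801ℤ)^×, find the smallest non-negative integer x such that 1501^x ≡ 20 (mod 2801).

1540

Baby-step giant-step with m = ceil(sqrt(2800)) = 53.
Baby table (1501^j mod 2801 for j=0..52):
  0:1  1:1501  2:997  3:763  4:2455  5:1640  6:2362  7:2097
  8:2074  9:1163  10:640  11:2698  12:2253  13:946  14:2640  15:2026
  16:1941  17:401  18:2487  19:2055  20:654  21:1304  22:2206  23:424
  24:597  25:2578  26:1397  27:1749  28:712  29:1531  30:1211  31:2663
  32:136  33:2464  34:1144  35:131  36:561  37:1761  38:1918  39:2291
  40:1964  41:1312  42:209  43:2798  44:1099  45:2611  46:512  47:1038
  48:682  49:1317  50:2112  51:2181  52:2113
Giant step factor: 1501^(-53) ≡ 585 (mod 2801).
Scan 20·585^i mod 2801 for i = 0, 1, …:
  i=0: 20   i=1: 496   i=2: 1657   i=3: 199
  i=4: 1574   i=5: 2062   i=6: 1840   i=7: 816
  i=8: 1190   i=9: 1502     …   i=28: 2764
  i=29: 763
Match at i=29, j=3: x = 29·53 + 3 = 1540.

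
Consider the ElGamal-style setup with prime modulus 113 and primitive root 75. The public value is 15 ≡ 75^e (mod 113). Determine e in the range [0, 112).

28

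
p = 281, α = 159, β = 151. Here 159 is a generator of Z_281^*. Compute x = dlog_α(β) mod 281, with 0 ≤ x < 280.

Baby-step giant-step with m = ceil(sqrt(280)) = 17.
Baby table (159^j mod 281 for j=0..16):
  0:1  1:159  2:272  3:255  4:81  5:234  6:114  7:142
  8:98  9:127  10:242  11:262  12:70  13:171  14:213  15:147
  16:50
Giant step factor: 159^(-17) ≡ 24 (mod 281).
Scan 151·24^i mod 281 for i = 0, 1, …:
  i=0: 151   i=1: 252   i=2: 147
Match at i=2, j=15: x = 2·17 + 15 = 49.

49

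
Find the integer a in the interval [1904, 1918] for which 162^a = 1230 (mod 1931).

1909

Compute 162^1904 mod 1931 = 528, then multiply by 162 repeatedly:
  162^1904=528  162^1905=572  162^1906=1907  162^1907=1905  162^1908=1581
  162^1909=1230
Found 1230 at exponent 1909.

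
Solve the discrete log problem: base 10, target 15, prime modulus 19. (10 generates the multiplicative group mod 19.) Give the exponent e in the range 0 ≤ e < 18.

7

Successive powers of 10 modulo 19:
  10^0=1  10^1=10  10^2=5  10^3=12  10^4=6  10^5=3
  10^6=11  10^7=15
So 10^7 ≡ 15 (mod 19), giving e = 7.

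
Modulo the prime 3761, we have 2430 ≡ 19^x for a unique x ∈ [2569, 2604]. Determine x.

2603

Compute 19^2569 mod 3761 = 274, then multiply by 19 repeatedly:
  19^2569=274  19^2570=1445  19^2571=1128  19^2572=2627  19^2573=1020
  19^2574=575  19^2575=3403  19^2576=720  19^2577=2397  19^2578=411
  19^2579=287  19^2580=1692  19^2581=2060  19^2582=1530  19^2583=2743
  19^2584=3224  19^2585=1080  19^2586=1715  19^2587=2497  19^2588=2311
  19^2589=2538  19^2590=3090  19^2591=2295  19^2592=2234  19^2593=1075
  19^2594=1620  19^2595=692  19^2596=1865  19^2597=1586  19^2598=46
  19^2599=874  19^2600=1562  19^2601=3351  19^2602=3493  19^2603=2430
Found 2430 at exponent 2603.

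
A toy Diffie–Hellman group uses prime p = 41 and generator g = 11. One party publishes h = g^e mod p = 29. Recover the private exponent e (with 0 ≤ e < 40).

29

Successive powers of 11 modulo 41:
  11^0=1  11^1=11  11^2=39  11^3=19  11^4=4  11^5=3
  11^6=33  11^7=35  11^8=16  11^9=12  11^10=9  11^11=17
  11^12=23  11^13=7  11^14=36  11^15=27  11^16=10  11^17=28
  11^18=21  11^19=26  11^20=40  11^21=30  11^22=2  11^23=22
  11^24=37  11^25=38  11^26=8  11^27=6  11^28=25  11^29=29
So 11^29 ≡ 29 (mod 41), giving e = 29.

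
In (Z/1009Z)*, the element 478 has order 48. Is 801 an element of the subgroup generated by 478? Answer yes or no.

no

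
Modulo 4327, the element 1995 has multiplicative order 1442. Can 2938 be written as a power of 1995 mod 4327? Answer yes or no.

2938 ∈ ⟨1995⟩ iff 2938^1442 ≡ 1 (mod 4327), since |⟨1995⟩| = 1442.
2938^1442 mod 4327 = 3699.
Since 3699 ≠ 1, 2938 does not lie in the subgroup.

no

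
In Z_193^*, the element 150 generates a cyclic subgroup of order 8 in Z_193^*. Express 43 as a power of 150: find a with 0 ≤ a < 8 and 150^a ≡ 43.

5

Successive powers of 150 modulo 193:
  150^0=1  150^1=150  150^2=112  150^3=9  150^4=192  150^5=43
So 150^5 ≡ 43 (mod 193), giving a = 5.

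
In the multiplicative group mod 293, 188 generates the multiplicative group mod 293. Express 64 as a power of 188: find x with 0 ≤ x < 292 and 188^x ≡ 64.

242

Baby-step giant-step with m = ceil(sqrt(292)) = 18.
Baby table (188^j mod 293 for j=0..17):
  0:1  1:188  2:184  3:18  4:161  5:89  6:31  7:261
  8:137  9:265  10:10  11:122  12:82  13:180  14:145  15:11
  16:17  17:266
Giant step factor: 188^(-18) ≡ 37 (mod 293).
Scan 64·37^i mod 293 for i = 0, 1, …:
  i=0: 64   i=1: 24   i=2: 9   i=3: 40
  i=4: 15   i=5: 262   i=6: 25   i=7: 46
  i=8: 237   i=9: 272   i=10: 102   i=11: 258
  i=12: 170   i=13: 137
Match at i=13, j=8: x = 13·18 + 8 = 242.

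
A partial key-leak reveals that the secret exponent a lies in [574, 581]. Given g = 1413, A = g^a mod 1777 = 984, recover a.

Compute 1413^574 mod 1777 = 1706, then multiply by 1413 repeatedly:
  1413^574=1706  1413^575=966  1413^576=222  1413^577=934  1413^578=1208
  1413^579=984
Found 984 at exponent 579.

579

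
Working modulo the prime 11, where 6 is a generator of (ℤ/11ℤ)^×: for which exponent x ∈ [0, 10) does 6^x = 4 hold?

Successive powers of 6 modulo 11:
  6^0=1  6^1=6  6^2=3  6^3=7  6^4=9  6^5=10
  6^6=5  6^7=8  6^8=4
So 6^8 ≡ 4 (mod 11), giving x = 8.

8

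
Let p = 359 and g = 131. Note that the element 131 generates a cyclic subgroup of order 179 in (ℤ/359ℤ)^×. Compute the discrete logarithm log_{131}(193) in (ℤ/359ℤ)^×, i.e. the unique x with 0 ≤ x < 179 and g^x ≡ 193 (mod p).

Baby-step giant-step with m = ceil(sqrt(179)) = 14.
Baby table (131^j mod 359 for j=0..13):
  0:1  1:131  2:288  3:33  4:15  5:170  6:12  7:136
  8:225  9:37  10:180  11:245  12:144  13:196
Giant step factor: 131^(-14) ≡ 48 (mod 359).
Scan 193·48^i mod 359 for i = 0, 1, …:
  i=0: 193   i=1: 289   i=2: 230   i=3: 270
  i=4: 36   i=5: 292   i=6: 15
Match at i=6, j=4: x = 6·14 + 4 = 88.

88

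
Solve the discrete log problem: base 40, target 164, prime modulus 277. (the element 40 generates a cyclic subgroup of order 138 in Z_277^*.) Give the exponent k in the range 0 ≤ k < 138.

84

Baby-step giant-step with m = ceil(sqrt(138)) = 12.
Baby table (40^j mod 277 for j=0..11):
  0:1  1:40  2:215  3:13  4:243  5:25  6:169  7:112
  8:48  9:258  10:71  11:70
Giant step factor: 40^(-12) ≡ 157 (mod 277).
Scan 164·157^i mod 277 for i = 0, 1, …:
  i=0: 164   i=1: 264   i=2: 175   i=3: 52
  i=4: 131   i=5: 69   i=6: 30   i=7: 1
Match at i=7, j=0: k = 7·12 + 0 = 84.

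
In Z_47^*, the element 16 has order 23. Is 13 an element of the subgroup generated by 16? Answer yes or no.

no

13 ∈ ⟨16⟩ iff 13^23 ≡ 1 (mod 47), since |⟨16⟩| = 23.
13^23 mod 47 = 46.
Since 46 ≠ 1, 13 does not lie in the subgroup.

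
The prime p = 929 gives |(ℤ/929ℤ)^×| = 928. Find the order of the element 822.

928

The order of 822 must divide p − 1 = 928 = 2^5 · 29.
Divisors: 1, 2, 4, 8, 16, 29, 32, 58, 116, 232, 464, 928.
Check each in increasing order: 822^1 ≡ 822;  822^2 ≡ 301;  822^4 ≡ 488;  822^8 ≡ 320;  822^16 ≡ 210;  822^29 ≡ 481;  822^32 ≡ 437;  822^58 ≡ 40;  822^116 ≡ 671;  822^232 ≡ 605;  822^464 ≡ 928;  822^928 ≡ 1.
Smallest exponent giving 1 is 928.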